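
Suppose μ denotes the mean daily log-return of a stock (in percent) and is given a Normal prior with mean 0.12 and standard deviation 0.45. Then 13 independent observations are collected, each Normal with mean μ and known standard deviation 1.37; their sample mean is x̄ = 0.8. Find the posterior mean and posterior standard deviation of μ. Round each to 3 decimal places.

Posterior mean ≈ 0.517; posterior SD ≈ 0.290

With known σ, the Normal prior is conjugate. Weight on the data is w = (n/σ²)/(n/σ² + 1/τ₀²) = 6.92631/(6.92631+4.93827) = 0.58378.
Posterior mean = w·x̄ + (1−w)·μ₀ = 0.58378·0.8 + 0.41622·0.12 = 0.517. Posterior variance = 1/(6.92631+4.93827) = 0.0842844, so SD = 0.290.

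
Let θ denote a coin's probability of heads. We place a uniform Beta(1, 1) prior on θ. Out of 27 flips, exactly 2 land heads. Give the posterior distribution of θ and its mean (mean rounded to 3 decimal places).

Posterior: Beta(3, 26); mean ≈ 0.103

Observing 2 successes and 25 failures updates Beta(1, 1) by adding the success and failure counts to the two shape parameters: α = 1+2 = 3, β = 1+25 = 26.
Posterior mean = α/(α+β) = 3/29 = 0.103.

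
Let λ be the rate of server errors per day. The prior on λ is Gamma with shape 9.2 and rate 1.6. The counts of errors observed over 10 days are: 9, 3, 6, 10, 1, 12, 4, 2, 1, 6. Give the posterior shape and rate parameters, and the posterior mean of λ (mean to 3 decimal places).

Total count ∑xᵢ = 54 over n = 10 days.
Gamma is conjugate to the Poisson likelihood: posterior is Gamma(shape = 9.2+54 = 63.2, rate = 1.6+10 = 11.6).
E[λ | data] = 63.2/11.6 = 5.448.

Posterior: Gamma(shape=63.2, rate=11.6); mean ≈ 5.448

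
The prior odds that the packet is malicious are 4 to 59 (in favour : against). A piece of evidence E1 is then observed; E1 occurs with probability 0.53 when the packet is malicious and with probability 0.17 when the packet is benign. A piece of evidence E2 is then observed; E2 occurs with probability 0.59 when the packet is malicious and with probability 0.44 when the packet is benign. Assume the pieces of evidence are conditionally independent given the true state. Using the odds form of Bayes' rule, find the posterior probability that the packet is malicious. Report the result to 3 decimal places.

Posterior probability ≈ 0.221

Prior odds = 4/59 = 0.067797. In log-odds, ln(0.067797) = -2.6912.
Add log likelihood ratios: ln(3.1176) + ln(1.3409) = 1.4304.
Posterior log-odds = -1.2608, so posterior odds = exp(-1.2608) = 0.28342. Converting, P(H|E) = 0.28342/1.2834 = 0.221.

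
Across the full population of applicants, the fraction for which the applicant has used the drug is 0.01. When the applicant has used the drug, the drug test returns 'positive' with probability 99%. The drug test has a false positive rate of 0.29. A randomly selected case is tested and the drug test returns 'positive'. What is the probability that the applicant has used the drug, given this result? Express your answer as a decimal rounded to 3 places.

P(H | E) ≈ 0.033

Write H for 'the applicant has used the drug'. Prior odds H:¬H = 0.01/0.99 = 0.010101. For the 'positive' outcome, the likelihood ratio is 0.99/0.29 = 3.4138.
Posterior odds = 0.010101 × 3.4138 = 0.034483, so P(H|E) = 0.034483/(1+0.034483) = 0.033.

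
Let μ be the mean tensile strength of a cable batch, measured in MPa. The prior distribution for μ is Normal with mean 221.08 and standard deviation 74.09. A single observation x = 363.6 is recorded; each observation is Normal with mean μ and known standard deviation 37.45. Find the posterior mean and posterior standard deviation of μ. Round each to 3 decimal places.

With known σ, the Normal prior is conjugate. Weight on the data is w = (n/σ²)/(n/σ² + 1/τ₀²) = 0.00071301/(0.00071301+0.00018217) = 0.79650.
Posterior mean = w·x̄ + (1−w)·μ₀ = 0.79650·363.6 + 0.20350·221.08 = 334.597. Posterior variance = 1/(0.00071301+0.00018217) = 1117.09, so SD = 33.423.

Posterior mean ≈ 334.597; posterior SD ≈ 33.423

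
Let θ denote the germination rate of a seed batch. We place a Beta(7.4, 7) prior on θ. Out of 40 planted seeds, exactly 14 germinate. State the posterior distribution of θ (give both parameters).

The binomial likelihood is conjugate to the Beta prior: with 14 successes and 26 failures, the posterior is Beta(7.4+14, 7+26) = Beta(21.4, 33).

Posterior: Beta(21.4, 33)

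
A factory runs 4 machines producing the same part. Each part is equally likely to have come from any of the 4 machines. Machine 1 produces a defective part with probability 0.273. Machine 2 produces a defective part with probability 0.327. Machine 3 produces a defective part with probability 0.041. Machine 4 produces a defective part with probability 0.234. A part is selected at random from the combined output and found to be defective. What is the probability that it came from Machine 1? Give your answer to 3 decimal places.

Posterior probability ≈ 0.312

P(defective|M1) = 0.273; P(defective|M2) = 0.327; P(defective|M3) = 0.041; P(defective|M4) = 0.234.
Prior × likelihood for each source: 0.25·0.273=0.06825, 0.25·0.327=0.08175, 0.25·0.041=0.01025, 0.25·0.234=0.05850. Summing gives P(defective) = 0.21875.
P(Machine 1 | defective) = 0.06825 / 0.21875 = 0.312.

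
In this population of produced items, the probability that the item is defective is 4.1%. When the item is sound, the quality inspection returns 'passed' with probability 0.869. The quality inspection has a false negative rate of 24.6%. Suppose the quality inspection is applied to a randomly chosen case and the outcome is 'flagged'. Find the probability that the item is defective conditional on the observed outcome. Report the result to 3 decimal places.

P(H | E) ≈ 0.197

Write H for 'the item is defective'. Prior odds H:¬H = 0.041/0.959 = 0.042753. For the 'flagged' outcome, the likelihood ratio is 0.754/0.131 = 5.7557.
Posterior odds = 0.042753 × 5.7557 = 0.24607, so P(H|E) = 0.24607/(1+0.24607) = 0.197.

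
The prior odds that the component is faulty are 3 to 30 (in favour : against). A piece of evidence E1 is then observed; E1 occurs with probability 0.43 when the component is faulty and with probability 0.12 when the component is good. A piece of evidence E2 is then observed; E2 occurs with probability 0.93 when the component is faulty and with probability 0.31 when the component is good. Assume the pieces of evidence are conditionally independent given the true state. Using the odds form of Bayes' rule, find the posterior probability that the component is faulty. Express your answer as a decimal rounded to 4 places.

Posterior probability ≈ 0.5181

Prior odds = 3/30 = 0.10000. In log-odds, ln(0.10000) = -2.3026.
Add log likelihood ratios: ln(3.5833) + ln(3.0000) = 2.3749.
Posterior log-odds = 0.072321, so posterior odds = exp(0.072321) = 1.0750. Converting, P(H|E) = 1.0750/2.0750 = 0.5181.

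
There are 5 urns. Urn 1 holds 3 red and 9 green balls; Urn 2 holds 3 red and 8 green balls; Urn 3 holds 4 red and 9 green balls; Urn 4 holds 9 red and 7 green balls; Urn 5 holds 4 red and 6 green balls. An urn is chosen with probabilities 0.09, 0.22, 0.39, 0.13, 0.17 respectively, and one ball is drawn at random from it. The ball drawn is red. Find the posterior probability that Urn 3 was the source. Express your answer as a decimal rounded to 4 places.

P(red|Urn 1) = 0.25; P(red|Urn 2) = 0.2727; P(red|Urn 3) = 0.3077; P(red|Urn 4) = 0.5625; P(red|Urn 5) = 0.4.
Prior × likelihood for each source: 0.09·0.25=0.02250, 0.22·0.2727=0.06000, 0.39·0.3077=0.1200, 0.13·0.5625=0.07312, 0.17·0.4=0.06800. Summing gives P(red) = 0.34363.
P(Urn 3 | red) = 0.1200 / 0.34363 = 0.3492.

Posterior probability ≈ 0.3492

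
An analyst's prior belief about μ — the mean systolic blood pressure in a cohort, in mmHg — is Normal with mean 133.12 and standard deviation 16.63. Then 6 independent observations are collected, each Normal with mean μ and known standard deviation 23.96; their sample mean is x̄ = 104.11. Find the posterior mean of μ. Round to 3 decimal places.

Posterior mean ≈ 111.567

With known σ, the Normal prior is conjugate. Weight on the data is w = (n/σ²)/(n/σ² + 1/τ₀²) = 0.0104515/(0.0104515+0.00361589) = 0.74296.
Posterior mean = w·x̄ + (1−w)·μ₀ = 0.74296·104.11 + 0.25704·133.12 = 111.567.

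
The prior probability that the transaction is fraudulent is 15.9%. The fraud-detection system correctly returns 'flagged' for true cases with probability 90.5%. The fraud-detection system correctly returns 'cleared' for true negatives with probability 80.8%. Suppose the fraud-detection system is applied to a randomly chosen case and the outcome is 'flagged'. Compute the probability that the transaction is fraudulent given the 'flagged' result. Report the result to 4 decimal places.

P(H | E) ≈ 0.4712

Write H for 'the transaction is fraudulent'. Prior odds H:¬H = 0.159/0.841 = 0.18906. For the 'flagged' outcome, the likelihood ratio is 0.905/0.192 = 4.7135.
Posterior odds = 0.18906 × 4.7135 = 0.89115, so P(H|E) = 0.89115/(1+0.89115) = 0.4712.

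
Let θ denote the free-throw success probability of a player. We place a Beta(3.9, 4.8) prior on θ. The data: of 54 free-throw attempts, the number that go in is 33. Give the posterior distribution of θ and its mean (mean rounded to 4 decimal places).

Posterior: Beta(36.9, 25.8); mean ≈ 0.5885

The binomial likelihood is conjugate to the Beta prior: with 33 successes and 21 failures, the posterior is Beta(3.9+33, 4.8+21) = Beta(36.9, 25.8).
E[θ | data] = 36.9/(36.9+25.8) = 0.5885.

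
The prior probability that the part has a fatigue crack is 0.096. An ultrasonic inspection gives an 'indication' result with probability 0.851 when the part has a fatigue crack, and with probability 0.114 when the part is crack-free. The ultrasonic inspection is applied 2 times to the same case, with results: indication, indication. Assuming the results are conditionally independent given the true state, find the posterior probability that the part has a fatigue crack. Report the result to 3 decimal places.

Let H be the event that the part has a fatigue crack; start with P(H) = 0.096. P('indication'|H) = 0.851, P('indication'|¬H) = 0.114.
Update on result 1 ('indication'): P(H) ← 0.851·0.0960 / (0.851·0.0960 + 0.114·0.9040) = 0.081696/0.18475 = 0.4422.
Update on result 2 ('indication'): P(H) ← 0.851·0.4422 / (0.851·0.4422 + 0.114·0.5578) = 0.37631/0.43990 = 0.8554.

Posterior P(H) ≈ 0.855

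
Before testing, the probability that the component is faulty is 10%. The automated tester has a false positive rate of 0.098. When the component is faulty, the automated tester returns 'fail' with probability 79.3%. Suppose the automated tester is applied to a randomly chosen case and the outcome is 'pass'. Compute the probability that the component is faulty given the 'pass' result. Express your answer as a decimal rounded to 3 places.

Write H for 'the component is faulty'. Prior odds H:¬H = 0.1/0.9 = 0.11111. For the 'pass' outcome, the likelihood ratio is 0.207/0.902 = 0.22949.
Posterior odds = 0.11111 × 0.22949 = 0.025499, so P(H|E) = 0.025499/(1+0.025499) = 0.025.

P(H | E) ≈ 0.025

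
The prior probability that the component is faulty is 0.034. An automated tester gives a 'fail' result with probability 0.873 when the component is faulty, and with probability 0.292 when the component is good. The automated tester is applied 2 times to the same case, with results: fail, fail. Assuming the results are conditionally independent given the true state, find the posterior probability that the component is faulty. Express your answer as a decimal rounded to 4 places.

Let H be the event that the component is faulty; start with P(H) = 0.034. P('fail'|H) = 0.873, P('fail'|¬H) = 0.292.
Update on result 1 ('fail'): P(H) ← 0.873·0.0340 / (0.873·0.0340 + 0.292·0.9660) = 0.029682/0.31175 = 0.0952.
Update on result 2 ('fail'): P(H) ← 0.873·0.0952 / (0.873·0.0952 + 0.292·0.9048) = 0.083118/0.34732 = 0.2393.

Posterior P(H) ≈ 0.2393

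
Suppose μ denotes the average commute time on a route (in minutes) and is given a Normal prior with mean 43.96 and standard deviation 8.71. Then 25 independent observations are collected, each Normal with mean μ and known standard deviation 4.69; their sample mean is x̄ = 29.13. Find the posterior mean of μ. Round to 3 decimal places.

Prior precision 1/τ₀² = 1/8.71² = 0.0131815; data precision n/σ² = 25/4.69² = 1.13657.
Posterior precision = 0.0131815 + 1.13657 = 1.14975.
Posterior mean = (0.0131815·43.96 + 1.13657·29.13) / 1.14975 = 29.300.

Posterior mean ≈ 29.300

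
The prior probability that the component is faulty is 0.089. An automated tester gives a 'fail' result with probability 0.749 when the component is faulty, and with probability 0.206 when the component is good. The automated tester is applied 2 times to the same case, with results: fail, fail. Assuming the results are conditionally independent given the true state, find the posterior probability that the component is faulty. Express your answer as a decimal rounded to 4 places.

Posterior P(H) ≈ 0.5636

With H the event that the component is faulty, the joint likelihood of the observed sequence is P(data|H) = 0.749·0.749 = 0.56100 and P(data|¬H) = 0.206·0.206 = 0.042436.
Bayes: P(H|data) = 0.089·0.56100 / (0.089·0.56100 + 0.911·0.042436) = 0.049929/0.088588 = 0.5636.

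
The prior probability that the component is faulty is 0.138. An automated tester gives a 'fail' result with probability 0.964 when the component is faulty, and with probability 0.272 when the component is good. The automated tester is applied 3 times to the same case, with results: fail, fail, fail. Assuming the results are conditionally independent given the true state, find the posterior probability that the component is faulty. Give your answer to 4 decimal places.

Posterior P(H) ≈ 0.8770

Let H be the event that the component is faulty; start with P(H) = 0.138. P('fail'|H) = 0.964, P('fail'|¬H) = 0.272.
Update on result 1 ('fail'): P(H) ← 0.964·0.1380 / (0.964·0.1380 + 0.272·0.8620) = 0.13303/0.36750 = 0.3620.
Update on result 2 ('fail'): P(H) ← 0.964·0.3620 / (0.964·0.3620 + 0.272·0.6380) = 0.34896/0.52250 = 0.6679.
Update on result 3 ('fail'): P(H) ← 0.964·0.6679 / (0.964·0.6679 + 0.272·0.3321) = 0.64383/0.73417 = 0.8770.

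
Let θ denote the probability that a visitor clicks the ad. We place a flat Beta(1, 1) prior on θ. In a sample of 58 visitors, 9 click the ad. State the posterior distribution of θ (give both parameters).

Posterior: Beta(10, 50)

Observing 9 successes and 49 failures updates Beta(1, 1) by adding the success and failure counts to the two shape parameters: α = 1+9 = 10, β = 1+49 = 50.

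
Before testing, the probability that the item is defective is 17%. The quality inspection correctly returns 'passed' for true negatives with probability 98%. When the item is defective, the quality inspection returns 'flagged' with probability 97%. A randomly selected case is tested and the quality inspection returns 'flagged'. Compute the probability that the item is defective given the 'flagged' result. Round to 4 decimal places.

P(H | E) ≈ 0.9085

Write H for 'the item is defective'. Prior odds H:¬H = 0.17/0.83 = 0.20482. For the 'flagged' outcome, the likelihood ratio is 0.97/0.02 = 48.500.
Posterior odds = 0.20482 × 48.500 = 9.9337, so P(H|E) = 9.9337/(1+9.9337) = 0.9085.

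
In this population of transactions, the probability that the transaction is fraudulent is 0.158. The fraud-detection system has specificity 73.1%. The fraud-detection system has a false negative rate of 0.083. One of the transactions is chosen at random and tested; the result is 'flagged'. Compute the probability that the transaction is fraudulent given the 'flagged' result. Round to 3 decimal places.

Write H for 'the transaction is fraudulent'. Prior odds H:¬H = 0.158/0.842 = 0.18765. For the 'flagged' outcome, the likelihood ratio is 0.917/0.269 = 3.4089.
Posterior odds = 0.18765 × 3.4089 = 0.63968, so P(H|E) = 0.63968/(1+0.63968) = 0.390.

P(H | E) ≈ 0.390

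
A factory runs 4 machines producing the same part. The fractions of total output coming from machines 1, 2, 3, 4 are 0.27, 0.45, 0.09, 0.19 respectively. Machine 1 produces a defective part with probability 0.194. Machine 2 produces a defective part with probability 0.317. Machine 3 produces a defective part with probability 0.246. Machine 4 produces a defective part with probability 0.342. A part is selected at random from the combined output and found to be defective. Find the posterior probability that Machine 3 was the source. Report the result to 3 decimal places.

P(defective|M1) = 0.194; P(defective|M2) = 0.317; P(defective|M3) = 0.246; P(defective|M4) = 0.342.
Prior × likelihood for each source: 0.27·0.194=0.05238, 0.45·0.317=0.1426, 0.09·0.246=0.02214, 0.19·0.342=0.06498. Summing gives P(defective) = 0.28215.
P(Machine 3 | defective) = 0.02214 / 0.28215 = 0.078.

Posterior probability ≈ 0.078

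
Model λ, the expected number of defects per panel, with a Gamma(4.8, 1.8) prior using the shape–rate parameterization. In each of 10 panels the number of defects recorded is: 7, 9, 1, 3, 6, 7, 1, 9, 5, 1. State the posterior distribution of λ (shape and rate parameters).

Posterior: Gamma(shape=53.8, rate=11.8)

The Poisson likelihood adds the total count to the shape and the number of exposure periods to the rate. Here ∑xᵢ = 49 and n = 10, so shape 4.8→53.8 and rate 1.8→11.8.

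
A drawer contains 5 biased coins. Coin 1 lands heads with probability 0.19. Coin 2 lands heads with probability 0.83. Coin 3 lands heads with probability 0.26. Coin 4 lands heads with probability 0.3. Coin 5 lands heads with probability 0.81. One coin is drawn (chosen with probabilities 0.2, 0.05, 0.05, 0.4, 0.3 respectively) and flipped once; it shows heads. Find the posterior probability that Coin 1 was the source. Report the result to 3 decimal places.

Posterior probability ≈ 0.083

P(heads|C1) = 0.19; P(heads|C2) = 0.83; P(heads|C3) = 0.26; P(heads|C4) = 0.3; P(heads|C5) = 0.81.
Prior × likelihood for each source: 0.2·0.19=0.03800, 0.05·0.83=0.04150, 0.05·0.26=0.01300, 0.4·0.3=0.1200, 0.3·0.81=0.2430. Summing gives P(heads) = 0.45550.
P(Coin 1 | heads) = 0.03800 / 0.45550 = 0.083.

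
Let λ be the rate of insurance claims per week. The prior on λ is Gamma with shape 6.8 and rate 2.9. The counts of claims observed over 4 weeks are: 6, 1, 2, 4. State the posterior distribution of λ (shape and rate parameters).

Posterior: Gamma(shape=19.8, rate=6.9)

Total count ∑xᵢ = 13 over n = 4 weeks.
Gamma is conjugate to the Poisson likelihood: posterior is Gamma(shape = 6.8+13 = 19.8, rate = 2.9+4 = 6.9).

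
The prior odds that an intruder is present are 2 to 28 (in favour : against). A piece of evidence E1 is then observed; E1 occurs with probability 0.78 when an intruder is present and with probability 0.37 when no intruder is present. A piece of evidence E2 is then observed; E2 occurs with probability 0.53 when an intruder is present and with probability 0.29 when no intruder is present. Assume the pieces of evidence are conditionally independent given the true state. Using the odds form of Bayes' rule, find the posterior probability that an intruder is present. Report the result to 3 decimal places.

Prior odds = 2/28 = 0.071429.
Likelihood ratio for E1 = 0.78/0.37 = 2.1081.
Likelihood ratio for E2 = 0.53/0.29 = 1.8276.
Posterior odds = prior odds × LR₁ × LR₂ = 0.27520.
Posterior probability = odds/(1+odds) = 0.27520/1.2752 = 0.216.

Posterior probability ≈ 0.216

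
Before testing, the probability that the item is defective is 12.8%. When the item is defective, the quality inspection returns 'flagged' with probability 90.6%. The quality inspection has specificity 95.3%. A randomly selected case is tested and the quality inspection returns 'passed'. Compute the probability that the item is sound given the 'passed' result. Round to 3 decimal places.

Write H for 'the item is defective'. Prior odds H:¬H = 0.128/0.872 = 0.14679. For the 'passed' outcome, the likelihood ratio is 0.094/0.953 = 0.098636.
Posterior odds = 0.14679 × 0.098636 = 0.014479, so P(H|E) = 0.014479/(1+0.014479) = 0.014. Then P(¬H|E) = 1 − 0.014 = 0.986.

P(¬H | E) ≈ 0.986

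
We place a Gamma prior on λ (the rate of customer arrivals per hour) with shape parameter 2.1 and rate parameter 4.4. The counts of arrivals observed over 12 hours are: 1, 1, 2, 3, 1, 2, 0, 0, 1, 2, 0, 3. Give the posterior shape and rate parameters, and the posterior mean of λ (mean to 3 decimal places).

Posterior: Gamma(shape=18.1, rate=16.4); mean ≈ 1.104

The Poisson likelihood adds the total count to the shape and the number of exposure periods to the rate. Here ∑xᵢ = 16 and n = 12, so shape 2.1→18.1 and rate 4.4→16.4.
E[λ | data] = 18.1/16.4 = 1.104.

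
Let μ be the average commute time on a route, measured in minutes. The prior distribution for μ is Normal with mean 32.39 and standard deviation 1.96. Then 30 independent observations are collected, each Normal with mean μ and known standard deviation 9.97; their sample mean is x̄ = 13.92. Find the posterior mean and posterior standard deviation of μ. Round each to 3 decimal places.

Prior precision 1/τ₀² = 1/1.96² = 0.260308; data precision n/σ² = 30/9.97² = 0.301808.
Posterior precision = 0.260308 + 0.301808 = 0.562116, giving posterior SD = 1/√0.562116 = 1.334.
Posterior mean = (0.260308·32.39 + 0.301808·13.92) / 0.562116 = 22.473.

Posterior mean ≈ 22.473; posterior SD ≈ 1.334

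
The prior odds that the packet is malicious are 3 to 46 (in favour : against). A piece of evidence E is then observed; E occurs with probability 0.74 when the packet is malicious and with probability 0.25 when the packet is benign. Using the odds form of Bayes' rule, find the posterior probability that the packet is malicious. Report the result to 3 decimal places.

Prior odds = 3/46 = 0.065217. In log-odds, ln(0.065217) = -2.7300.
Add log likelihood ratio: ln(2.9600) = 1.0852.
Posterior log-odds = -1.6448, so posterior odds = exp(-1.6448) = 0.19304. Converting, P(H|E) = 0.19304/1.1930 = 0.162.

Posterior probability ≈ 0.162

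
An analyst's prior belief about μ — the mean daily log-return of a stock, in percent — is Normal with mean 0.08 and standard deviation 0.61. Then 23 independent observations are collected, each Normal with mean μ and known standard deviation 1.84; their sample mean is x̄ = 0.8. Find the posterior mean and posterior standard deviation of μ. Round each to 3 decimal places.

Posterior mean ≈ 0.596; posterior SD ≈ 0.325

Prior precision 1/τ₀² = 1/0.61² = 2.68745; data precision n/σ² = 23/1.84² = 6.79348.
Posterior precision = 2.68745 + 6.79348 = 9.48093, giving posterior SD = 1/√9.48093 = 0.325.
Posterior mean = (2.68745·0.08 + 6.79348·0.8) / 9.48093 = 0.596.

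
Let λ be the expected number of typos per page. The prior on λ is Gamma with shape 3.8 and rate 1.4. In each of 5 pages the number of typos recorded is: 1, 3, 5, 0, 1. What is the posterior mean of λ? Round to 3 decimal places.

Total count ∑xᵢ = 10 over n = 5 pages.
Gamma is conjugate to the Poisson likelihood: posterior is Gamma(shape = 3.8+10 = 13.8, rate = 1.4+5 = 6.4).
Posterior mean = shape/rate = 13.8/6.4 = 2.156.

Posterior mean ≈ 2.156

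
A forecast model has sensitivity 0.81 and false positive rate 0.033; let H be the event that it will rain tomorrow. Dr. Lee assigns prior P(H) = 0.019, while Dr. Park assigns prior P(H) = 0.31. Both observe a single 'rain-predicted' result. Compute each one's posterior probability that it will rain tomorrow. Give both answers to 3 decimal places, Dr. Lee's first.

Dr. Lee: 0.322; Dr. Park: 0.917

P('+'|H) = 0.81, P('+'|¬H) = 0.033.
Dr. Lee: numerator 0.81·0.019 = 0.015390; evidence = 0.015390+0.033·0.981 = 0.047763; posterior = 0.322.
Dr. Park: numerator 0.81·0.31 = 0.25110; evidence = 0.25110+0.033·0.69 = 0.27387; posterior = 0.917.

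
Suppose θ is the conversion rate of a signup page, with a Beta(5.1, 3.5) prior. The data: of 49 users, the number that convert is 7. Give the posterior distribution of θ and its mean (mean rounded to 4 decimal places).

The binomial likelihood is conjugate to the Beta prior: with 7 successes and 42 failures, the posterior is Beta(5.1+7, 3.5+42) = Beta(12.1, 45.5).
Posterior mean = α/(α+β) = 12.1/57.6 = 0.2101.

Posterior: Beta(12.1, 45.5); mean ≈ 0.2101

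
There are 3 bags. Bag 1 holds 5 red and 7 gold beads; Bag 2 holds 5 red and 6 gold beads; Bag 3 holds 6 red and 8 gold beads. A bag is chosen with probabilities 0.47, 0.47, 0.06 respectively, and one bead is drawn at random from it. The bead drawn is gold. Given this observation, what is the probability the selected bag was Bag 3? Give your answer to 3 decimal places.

Tabulate prior·likelihood by source: [1] prior 0.47, lik 0.5833, product 0.2742; [2] prior 0.47, lik 0.5455, product 0.2564; [3] prior 0.06, lik 0.5714, product 0.03429.
Normalizing constant = 0.56482; the posterior for Bag 3 is its product over the sum, 0.03429/0.56482 = 0.061.

Posterior probability ≈ 0.061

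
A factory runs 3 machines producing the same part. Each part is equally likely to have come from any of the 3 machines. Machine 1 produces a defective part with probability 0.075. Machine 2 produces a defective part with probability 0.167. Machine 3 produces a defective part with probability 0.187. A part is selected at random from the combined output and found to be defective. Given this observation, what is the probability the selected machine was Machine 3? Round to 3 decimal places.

Posterior probability ≈ 0.436

Tabulate prior·likelihood by source: [1] prior 0.333333, lik 0.075, product 0.02500; [2] prior 0.333333, lik 0.167, product 0.05567; [3] prior 0.333333, lik 0.187, product 0.06233.
Normalizing constant = 0.14300; the posterior for Machine 3 is its product over the sum, 0.06233/0.14300 = 0.436.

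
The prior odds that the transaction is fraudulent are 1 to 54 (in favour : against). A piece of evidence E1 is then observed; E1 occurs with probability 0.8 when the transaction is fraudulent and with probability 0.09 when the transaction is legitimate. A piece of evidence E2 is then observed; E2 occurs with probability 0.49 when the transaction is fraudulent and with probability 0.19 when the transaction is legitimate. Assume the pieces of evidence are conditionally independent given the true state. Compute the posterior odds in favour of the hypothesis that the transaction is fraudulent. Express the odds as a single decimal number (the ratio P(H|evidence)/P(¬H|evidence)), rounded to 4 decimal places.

Prior odds = 1/54 = 0.018519.
Likelihood ratio for E1 = 0.8/0.09 = 8.8889.
Likelihood ratio for E2 = 0.49/0.19 = 2.5789.
Posterior odds = prior odds × LR₁ × LR₂ = 0.42452.

Posterior odds ≈ 0.4245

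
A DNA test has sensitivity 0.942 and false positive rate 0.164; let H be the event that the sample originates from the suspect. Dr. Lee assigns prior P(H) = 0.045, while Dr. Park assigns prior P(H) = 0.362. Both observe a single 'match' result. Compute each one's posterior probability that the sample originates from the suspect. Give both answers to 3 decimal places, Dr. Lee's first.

Dr. Lee: 0.213; Dr. Park: 0.765

The likelihood ratio for a 'match' result is 0.942/0.164 = 5.7439.
Dr. Lee: prior odds 0.045/0.955 = 0.047120; posterior odds 0.27066; posterior probability 0.213.
Dr. Park: prior odds 0.362/0.638 = 0.56740; posterior odds 3.2591; posterior probability 0.765.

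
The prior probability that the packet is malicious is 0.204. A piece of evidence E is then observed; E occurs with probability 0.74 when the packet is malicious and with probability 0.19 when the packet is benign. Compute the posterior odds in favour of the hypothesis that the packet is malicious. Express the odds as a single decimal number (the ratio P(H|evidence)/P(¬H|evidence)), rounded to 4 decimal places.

Prior odds = 0.204/(1−0.204) = 0.25628. In log-odds, ln(0.25628) = -1.3615.
Add log likelihood ratio: ln(3.8947) = 1.3596.
Posterior log-odds = -0.0018531, so posterior odds = exp(-0.0018531) = 0.99815.

Posterior odds ≈ 0.9981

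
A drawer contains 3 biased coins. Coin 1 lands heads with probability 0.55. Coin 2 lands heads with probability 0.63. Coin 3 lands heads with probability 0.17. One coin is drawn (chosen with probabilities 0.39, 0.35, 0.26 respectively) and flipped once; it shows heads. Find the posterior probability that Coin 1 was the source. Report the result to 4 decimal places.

Tabulate prior·likelihood by source: [1] prior 0.39, lik 0.55, product 0.2145; [2] prior 0.35, lik 0.63, product 0.2205; [3] prior 0.26, lik 0.17, product 0.04420.
Normalizing constant = 0.47920; the posterior for Coin 1 is its product over the sum, 0.2145/0.47920 = 0.4476.

Posterior probability ≈ 0.4476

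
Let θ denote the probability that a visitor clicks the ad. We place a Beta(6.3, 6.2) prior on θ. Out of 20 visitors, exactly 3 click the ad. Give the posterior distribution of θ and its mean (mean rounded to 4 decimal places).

The binomial likelihood is conjugate to the Beta prior: with 3 successes and 17 failures, the posterior is Beta(6.3+3, 6.2+17) = Beta(9.3, 23.2).
E[θ | data] = 9.3/(9.3+23.2) = 0.2862.

Posterior: Beta(9.3, 23.2); mean ≈ 0.2862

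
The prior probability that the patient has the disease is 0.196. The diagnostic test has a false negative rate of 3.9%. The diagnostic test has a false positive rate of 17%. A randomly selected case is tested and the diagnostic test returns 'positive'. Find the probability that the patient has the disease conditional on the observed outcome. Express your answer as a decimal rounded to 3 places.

Let H be the event that the patient has the disease. P(H) = 0.196, so P(¬H) = 0.804. With E the 'positive' result, P(E|H) = 0.961 and P(E|¬H) = 0.17.
P(E) = 0.961·0.196 + 0.17·0.804 = 0.18836 + 0.13668 = 0.32504.
By Bayes' theorem, P(H|E) = 0.18836 / 0.32504 = 0.579.

P(H | E) ≈ 0.579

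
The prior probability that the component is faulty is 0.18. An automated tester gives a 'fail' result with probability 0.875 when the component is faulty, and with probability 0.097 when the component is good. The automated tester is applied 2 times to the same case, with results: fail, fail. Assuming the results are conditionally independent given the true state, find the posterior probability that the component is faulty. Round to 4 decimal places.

Let H be the event that the component is faulty; start with P(H) = 0.18. P('fail'|H) = 0.875, P('fail'|¬H) = 0.097.
Update on result 1 ('fail'): P(H) ← 0.875·0.1800 / (0.875·0.1800 + 0.097·0.8200) = 0.15750/0.23704 = 0.6644.
Update on result 2 ('fail'): P(H) ← 0.875·0.6644 / (0.875·0.6644 + 0.097·0.3356) = 0.58139/0.61394 = 0.9470.

Posterior P(H) ≈ 0.9470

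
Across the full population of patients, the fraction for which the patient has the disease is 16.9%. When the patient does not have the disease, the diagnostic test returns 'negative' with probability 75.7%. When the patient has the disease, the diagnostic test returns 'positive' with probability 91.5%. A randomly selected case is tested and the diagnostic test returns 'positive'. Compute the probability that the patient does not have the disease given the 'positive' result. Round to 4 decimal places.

Let H be the event that the patient has the disease. P(H) = 0.169, so P(¬H) = 0.831. With E the 'positive' result, P(E|H) = 0.915 and P(E|¬H) = 0.243.
P(E) = 0.915·0.169 + 0.243·0.831 = 0.15464 + 0.20193 = 0.35657.
By Bayes' theorem, P(H|E) = 0.15464 / 0.35657 = 0.4337. Hence P(¬H|E) = 1 − 0.4337 = 0.5663.

P(¬H | E) ≈ 0.5663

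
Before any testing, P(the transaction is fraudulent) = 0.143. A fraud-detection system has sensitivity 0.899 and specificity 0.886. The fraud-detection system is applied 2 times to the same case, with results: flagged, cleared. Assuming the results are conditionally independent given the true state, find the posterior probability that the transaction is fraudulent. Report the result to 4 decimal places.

Posterior P(H) ≈ 0.1304

Let H be the event that the transaction is fraudulent; start with P(H) = 0.143. P('flagged'|H) = 0.899, P('flagged'|¬H) = 0.114.
Update on result 1 ('flagged'): P(H) ← 0.899·0.1430 / (0.899·0.1430 + 0.114·0.8570) = 0.12856/0.22626 = 0.5682.
Update on result 2 ('cleared'): P(H) ← 0.101·0.5682 / (0.101·0.5682 + 0.886·0.4318) = 0.057388/0.43997 = 0.1304.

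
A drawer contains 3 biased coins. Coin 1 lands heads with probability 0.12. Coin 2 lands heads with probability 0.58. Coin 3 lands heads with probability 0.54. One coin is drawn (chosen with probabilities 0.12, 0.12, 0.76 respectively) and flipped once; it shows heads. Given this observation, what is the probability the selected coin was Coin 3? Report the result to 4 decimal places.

Tabulate prior·likelihood by source: [1] prior 0.12, lik 0.12, product 0.01440; [2] prior 0.12, lik 0.58, product 0.06960; [3] prior 0.76, lik 0.54, product 0.4104.
Normalizing constant = 0.49440; the posterior for Coin 3 is its product over the sum, 0.4104/0.49440 = 0.8301.

Posterior probability ≈ 0.8301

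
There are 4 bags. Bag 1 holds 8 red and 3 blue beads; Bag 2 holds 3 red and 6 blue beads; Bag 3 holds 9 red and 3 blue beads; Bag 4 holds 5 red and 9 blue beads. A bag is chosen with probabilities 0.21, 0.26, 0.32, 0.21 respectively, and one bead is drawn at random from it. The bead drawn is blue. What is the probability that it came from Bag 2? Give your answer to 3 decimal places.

P(blue|Bag 1) = 0.2727; P(blue|Bag 2) = 0.6667; P(blue|Bag 3) = 0.25; P(blue|Bag 4) = 0.6429.
Prior × likelihood for each source: 0.21·0.2727=0.05727, 0.26·0.6667=0.1733, 0.32·0.25=0.08000, 0.21·0.6429=0.1350. Summing gives P(blue) = 0.44561.
P(Bag 2 | blue) = 0.1733 / 0.44561 = 0.389.

Posterior probability ≈ 0.389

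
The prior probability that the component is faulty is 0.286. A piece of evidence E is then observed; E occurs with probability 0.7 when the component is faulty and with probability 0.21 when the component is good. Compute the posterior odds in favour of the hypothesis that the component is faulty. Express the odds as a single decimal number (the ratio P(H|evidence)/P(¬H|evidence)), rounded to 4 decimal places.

Posterior odds ≈ 1.3352

Prior odds = 0.286/(1−0.286) = 0.40056. In log-odds, ln(0.40056) = -0.91489.
Add log likelihood ratio: ln(3.3333) = 1.2040.
Posterior log-odds = 0.28908, so posterior odds = exp(0.28908) = 1.3352.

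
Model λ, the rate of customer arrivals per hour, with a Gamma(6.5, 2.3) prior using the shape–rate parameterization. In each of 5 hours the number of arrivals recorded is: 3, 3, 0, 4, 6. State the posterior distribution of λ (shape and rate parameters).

Posterior: Gamma(shape=22.5, rate=7.3)

Total count ∑xᵢ = 16 over n = 5 hours.
Gamma is conjugate to the Poisson likelihood: posterior is Gamma(shape = 6.5+16 = 22.5, rate = 2.3+5 = 7.3).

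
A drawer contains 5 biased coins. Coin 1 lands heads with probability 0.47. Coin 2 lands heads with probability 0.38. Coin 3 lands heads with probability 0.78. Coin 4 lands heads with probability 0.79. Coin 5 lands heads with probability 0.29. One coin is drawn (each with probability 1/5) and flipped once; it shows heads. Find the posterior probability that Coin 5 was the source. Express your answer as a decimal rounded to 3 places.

Posterior probability ≈ 0.107

P(heads|C1) = 0.47; P(heads|C2) = 0.38; P(heads|C3) = 0.78; P(heads|C4) = 0.79; P(heads|C5) = 0.29.
Prior × likelihood for each source: 0.2·0.47=0.09400, 0.2·0.38=0.07600, 0.2·0.78=0.1560, 0.2·0.79=0.1580, 0.2·0.29=0.05800. Summing gives P(heads) = 0.54200.
P(Coin 5 | heads) = 0.05800 / 0.54200 = 0.107.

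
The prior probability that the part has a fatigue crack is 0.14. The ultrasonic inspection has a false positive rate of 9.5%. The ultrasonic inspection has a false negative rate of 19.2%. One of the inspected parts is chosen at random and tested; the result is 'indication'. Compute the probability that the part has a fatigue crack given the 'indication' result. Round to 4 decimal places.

Let H be the event that the part has a fatigue crack. P(H) = 0.14, so P(¬H) = 0.86. With E the 'indication' result, P(E|H) = 0.808 and P(E|¬H) = 0.095.
P(E) = 0.808·0.14 + 0.095·0.86 = 0.11312 + 0.081700 = 0.19482.
By Bayes' theorem, P(H|E) = 0.11312 / 0.19482 = 0.5806.

P(H | E) ≈ 0.5806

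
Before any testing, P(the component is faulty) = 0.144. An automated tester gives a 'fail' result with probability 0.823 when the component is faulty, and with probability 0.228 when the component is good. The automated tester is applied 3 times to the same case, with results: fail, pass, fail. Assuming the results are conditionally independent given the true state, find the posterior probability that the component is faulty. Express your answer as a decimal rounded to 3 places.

Let H be the event that the component is faulty; start with P(H) = 0.144. P('fail'|H) = 0.823, P('fail'|¬H) = 0.228.
Update on result 1 ('fail'): P(H) ← 0.823·0.1440 / (0.823·0.1440 + 0.228·0.8560) = 0.11851/0.31368 = 0.3778.
Update on result 2 ('pass'): P(H) ← 0.177·0.3778 / (0.177·0.3778 + 0.772·0.6222) = 0.066873/0.54720 = 0.1222.
Update on result 3 ('fail'): P(H) ← 0.823·0.1222 / (0.823·0.1222 + 0.228·0.8778) = 0.10058/0.30071 = 0.3345.

Posterior P(H) ≈ 0.334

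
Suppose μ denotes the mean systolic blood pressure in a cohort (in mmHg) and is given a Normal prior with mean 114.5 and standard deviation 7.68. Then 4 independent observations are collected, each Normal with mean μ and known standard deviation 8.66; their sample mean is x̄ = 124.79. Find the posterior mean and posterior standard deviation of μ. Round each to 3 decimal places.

Posterior mean ≈ 122.308; posterior SD ≈ 3.772

Prior precision 1/τ₀² = 1/7.68² = 0.0169542; data precision n/σ² = 4/8.66² = 0.0533365.
Posterior precision = 0.0169542 + 0.0533365 = 0.0702907, giving posterior SD = 1/√0.0702907 = 3.772.
Posterior mean = (0.0169542·114.5 + 0.0533365·124.79) / 0.0702907 = 122.308.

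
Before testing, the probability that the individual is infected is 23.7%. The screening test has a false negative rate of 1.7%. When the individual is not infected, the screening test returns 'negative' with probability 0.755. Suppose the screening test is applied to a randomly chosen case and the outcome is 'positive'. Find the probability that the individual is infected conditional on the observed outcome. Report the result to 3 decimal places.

Write H for 'the individual is infected'. Prior odds H:¬H = 0.237/0.763 = 0.31062. For the 'positive' outcome, the likelihood ratio is 0.983/0.245 = 4.0122.
Posterior odds = 0.31062 × 4.0122 = 1.2463, so P(H|E) = 1.2463/(1+1.2463) = 0.555.

P(H | E) ≈ 0.555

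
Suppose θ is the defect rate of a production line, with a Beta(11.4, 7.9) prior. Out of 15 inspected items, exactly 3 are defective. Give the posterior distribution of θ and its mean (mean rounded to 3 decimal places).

Posterior: Beta(14.4, 19.9); mean ≈ 0.420

Observing 3 successes and 12 failures updates Beta(11.4, 7.9) by adding the success and failure counts to the two shape parameters: α = 11.4+3 = 14.4, β = 7.9+12 = 19.9.
E[θ | data] = 14.4/(14.4+19.9) = 0.420.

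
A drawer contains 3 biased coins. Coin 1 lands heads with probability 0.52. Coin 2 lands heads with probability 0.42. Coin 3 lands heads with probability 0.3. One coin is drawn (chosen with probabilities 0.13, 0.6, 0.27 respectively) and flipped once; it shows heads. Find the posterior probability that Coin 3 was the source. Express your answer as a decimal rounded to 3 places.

Posterior probability ≈ 0.202

Tabulate prior·likelihood by source: [1] prior 0.13, lik 0.52, product 0.06760; [2] prior 0.6, lik 0.42, product 0.2520; [3] prior 0.27, lik 0.3, product 0.08100.
Normalizing constant = 0.40060; the posterior for Coin 3 is its product over the sum, 0.08100/0.40060 = 0.202.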